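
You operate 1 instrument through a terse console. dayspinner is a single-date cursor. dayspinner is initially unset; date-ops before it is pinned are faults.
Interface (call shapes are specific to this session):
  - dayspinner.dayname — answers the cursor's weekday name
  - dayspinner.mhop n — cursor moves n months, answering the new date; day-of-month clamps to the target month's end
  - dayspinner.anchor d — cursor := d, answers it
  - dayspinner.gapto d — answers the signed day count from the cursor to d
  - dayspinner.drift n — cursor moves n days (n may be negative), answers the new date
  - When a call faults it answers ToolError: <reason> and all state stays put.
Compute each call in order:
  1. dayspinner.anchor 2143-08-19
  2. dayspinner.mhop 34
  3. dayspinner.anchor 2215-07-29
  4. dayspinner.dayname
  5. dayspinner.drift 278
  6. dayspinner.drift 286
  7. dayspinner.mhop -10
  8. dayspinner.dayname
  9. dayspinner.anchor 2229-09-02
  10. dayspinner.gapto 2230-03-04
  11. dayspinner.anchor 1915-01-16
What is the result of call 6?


Answer: 2217-02-12

Derivation:
·→ anchor(d: 2143-08-19)
·← 2143-08-19
·→ mhop(n: 34)
·← 2146-06-19
·→ anchor(d: 2215-07-29)
·← 2215-07-29
·→ dayname()
·← Saturday
·→ drift(n: 278)
·← 2216-05-02
·→ drift(n: 286)
·← 2217-02-12
·→ mhop(n: -10)
·← 2216-04-12
·→ dayname()
·← Friday
·→ anchor(d: 2229-09-02)
·← 2229-09-02
·→ gapto(d: 2230-03-04)
·← 183
·→ anchor(d: 1915-01-16)
·← 1915-01-16


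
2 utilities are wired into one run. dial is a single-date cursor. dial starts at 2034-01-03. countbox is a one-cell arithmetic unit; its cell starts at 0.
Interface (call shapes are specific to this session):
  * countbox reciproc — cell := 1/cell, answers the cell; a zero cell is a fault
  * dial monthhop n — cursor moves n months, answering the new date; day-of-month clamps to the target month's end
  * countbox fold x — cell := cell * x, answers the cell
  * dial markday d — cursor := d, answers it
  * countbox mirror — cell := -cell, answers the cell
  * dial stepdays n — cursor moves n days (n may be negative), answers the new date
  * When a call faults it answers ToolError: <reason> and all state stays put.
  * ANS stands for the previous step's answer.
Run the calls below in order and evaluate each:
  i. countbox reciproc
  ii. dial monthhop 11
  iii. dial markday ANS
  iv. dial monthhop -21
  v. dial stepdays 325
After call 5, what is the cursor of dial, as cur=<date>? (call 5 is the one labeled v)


Answer: cur=2034-01-22

Derivation:
! 1. countbox reciproc() -> ToolError: reciprocal of zero
! 2. dial monthhop(n: 11) -> 2034-12-03
! 3. dial markday(d: ANS) -> 2034-12-03
! 4. dial monthhop(n: -21) -> 2033-03-03
! 5. dial stepdays(n: 325) -> 2034-01-22


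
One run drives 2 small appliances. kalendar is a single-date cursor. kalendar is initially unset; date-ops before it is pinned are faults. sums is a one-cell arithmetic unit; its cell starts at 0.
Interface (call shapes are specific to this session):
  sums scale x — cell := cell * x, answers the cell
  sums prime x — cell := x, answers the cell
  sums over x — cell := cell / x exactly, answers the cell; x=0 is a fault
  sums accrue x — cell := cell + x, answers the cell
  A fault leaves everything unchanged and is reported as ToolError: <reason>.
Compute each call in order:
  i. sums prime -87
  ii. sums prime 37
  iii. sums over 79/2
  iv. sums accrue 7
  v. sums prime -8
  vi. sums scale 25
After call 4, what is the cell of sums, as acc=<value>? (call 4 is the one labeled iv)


Answer: acc=627/79

Derivation:
Act: sums prime[x→-87]
Obs: -87
Act: sums prime[x→37]
Obs: 37
Act: sums over[x→79/2]
Obs: 74/79
Act: sums accrue[x→7]
Obs: 627/79
Act: sums prime[x→-8]
Obs: -8
Act: sums scale[x→25]
Obs: -200


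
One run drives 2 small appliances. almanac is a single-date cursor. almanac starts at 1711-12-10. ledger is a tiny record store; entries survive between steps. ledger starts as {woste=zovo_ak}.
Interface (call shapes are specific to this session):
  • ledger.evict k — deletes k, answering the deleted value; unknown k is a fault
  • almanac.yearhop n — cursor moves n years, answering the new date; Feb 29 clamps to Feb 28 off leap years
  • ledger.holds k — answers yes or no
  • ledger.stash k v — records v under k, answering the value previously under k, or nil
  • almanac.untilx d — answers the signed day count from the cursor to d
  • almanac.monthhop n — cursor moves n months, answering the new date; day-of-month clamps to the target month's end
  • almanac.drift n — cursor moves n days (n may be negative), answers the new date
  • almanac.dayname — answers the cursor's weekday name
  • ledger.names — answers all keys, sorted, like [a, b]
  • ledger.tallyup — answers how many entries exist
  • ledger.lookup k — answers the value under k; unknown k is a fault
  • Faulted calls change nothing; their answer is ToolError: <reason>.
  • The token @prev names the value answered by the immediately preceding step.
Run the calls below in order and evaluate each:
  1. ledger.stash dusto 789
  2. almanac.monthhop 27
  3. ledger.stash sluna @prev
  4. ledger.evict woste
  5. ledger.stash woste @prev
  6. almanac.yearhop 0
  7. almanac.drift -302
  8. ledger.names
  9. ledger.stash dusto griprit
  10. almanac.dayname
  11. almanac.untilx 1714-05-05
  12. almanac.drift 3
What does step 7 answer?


·→ ledger.stash(k: dusto, v: 789)
·← nil
·→ almanac.monthhop(n: 27)
·← 1714-03-10
·→ ledger.stash(k: sluna, v: @prev)
·← nil
·→ ledger.evict(k: woste)
·← zovo_ak
·→ ledger.stash(k: woste, v: @prev)
·← nil
·→ almanac.yearhop(n: 0)
·← 1714-03-10
·→ almanac.drift(n: -302)
·← 1713-05-12
·→ ledger.names()
·← [dusto, sluna, woste]
·→ ledger.stash(k: dusto, v: griprit)
·← 789
·→ almanac.dayname()
·← Friday
·→ almanac.untilx(d: 1714-05-05)
·← 358
·→ almanac.drift(n: 3)
·← 1713-05-15

Answer: 1713-05-12


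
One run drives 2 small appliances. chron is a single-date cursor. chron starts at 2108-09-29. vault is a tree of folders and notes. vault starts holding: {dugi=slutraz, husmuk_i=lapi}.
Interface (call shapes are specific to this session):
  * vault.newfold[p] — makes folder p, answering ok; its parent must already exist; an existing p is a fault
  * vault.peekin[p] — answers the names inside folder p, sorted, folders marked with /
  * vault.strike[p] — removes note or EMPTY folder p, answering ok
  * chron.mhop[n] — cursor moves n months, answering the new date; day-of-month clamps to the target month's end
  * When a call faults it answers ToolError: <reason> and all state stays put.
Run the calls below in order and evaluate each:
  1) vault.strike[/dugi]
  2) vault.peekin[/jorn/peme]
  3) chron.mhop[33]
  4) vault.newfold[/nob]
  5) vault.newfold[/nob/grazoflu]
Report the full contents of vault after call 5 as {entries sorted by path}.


CALL strike[p='/dugi']
RET  ok
CALL peekin[p='/jorn/peme']
RET  ToolError: not found
CALL mhop[n='33']
RET  2111-06-29
CALL newfold[p='/nob']
RET  ok
CALL newfold[p='/nob/grazoflu']
RET  ok

Answer: {husmuk_i=lapi, nob/, nob/grazoflu/}


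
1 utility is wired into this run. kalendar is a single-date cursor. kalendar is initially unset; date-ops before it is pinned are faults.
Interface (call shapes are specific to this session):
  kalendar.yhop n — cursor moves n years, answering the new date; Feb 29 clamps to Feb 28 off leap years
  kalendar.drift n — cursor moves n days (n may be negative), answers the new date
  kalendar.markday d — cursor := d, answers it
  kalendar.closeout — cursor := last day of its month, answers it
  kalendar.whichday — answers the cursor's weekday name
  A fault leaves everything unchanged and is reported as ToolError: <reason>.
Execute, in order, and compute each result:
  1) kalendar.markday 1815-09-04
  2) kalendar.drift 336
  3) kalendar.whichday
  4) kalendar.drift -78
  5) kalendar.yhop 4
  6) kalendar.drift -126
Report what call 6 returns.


Answer: 1820-01-14

Derivation:
Then kalendar.markday on d: 1815-09-04, and get 1815-09-04.
I use kalendar.drift on n: 336, yielding 1816-08-05.
I run kalendar.whichday(), which returns Monday.
Then kalendar.drift on n: -78, and get 1816-05-19.
Invoking kalendar.yhop on n: 4: 1820-05-19.
I use kalendar.drift on n: -126, → 1820-01-14.


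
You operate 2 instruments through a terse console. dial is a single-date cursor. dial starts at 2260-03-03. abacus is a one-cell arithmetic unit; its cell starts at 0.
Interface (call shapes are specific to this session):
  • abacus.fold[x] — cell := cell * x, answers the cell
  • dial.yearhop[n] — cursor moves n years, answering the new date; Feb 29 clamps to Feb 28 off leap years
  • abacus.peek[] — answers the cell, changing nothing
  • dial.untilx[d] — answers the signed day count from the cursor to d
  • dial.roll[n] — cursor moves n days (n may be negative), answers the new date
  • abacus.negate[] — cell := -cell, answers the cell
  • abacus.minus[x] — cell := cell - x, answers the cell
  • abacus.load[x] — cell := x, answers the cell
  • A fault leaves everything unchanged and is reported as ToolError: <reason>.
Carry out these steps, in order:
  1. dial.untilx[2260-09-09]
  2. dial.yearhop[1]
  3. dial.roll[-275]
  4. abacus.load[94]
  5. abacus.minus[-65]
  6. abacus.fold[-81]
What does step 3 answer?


Answer: 2260-06-01

Derivation:
[in] dial.untilx 2260-09-09
[out] 190
[in] dial.yearhop 1
[out] 2261-03-03
[in] dial.roll -275
[out] 2260-06-01
[in] abacus.load 94
[out] 94
[in] abacus.minus -65
[out] 159
[in] abacus.fold -81
[out] -12879


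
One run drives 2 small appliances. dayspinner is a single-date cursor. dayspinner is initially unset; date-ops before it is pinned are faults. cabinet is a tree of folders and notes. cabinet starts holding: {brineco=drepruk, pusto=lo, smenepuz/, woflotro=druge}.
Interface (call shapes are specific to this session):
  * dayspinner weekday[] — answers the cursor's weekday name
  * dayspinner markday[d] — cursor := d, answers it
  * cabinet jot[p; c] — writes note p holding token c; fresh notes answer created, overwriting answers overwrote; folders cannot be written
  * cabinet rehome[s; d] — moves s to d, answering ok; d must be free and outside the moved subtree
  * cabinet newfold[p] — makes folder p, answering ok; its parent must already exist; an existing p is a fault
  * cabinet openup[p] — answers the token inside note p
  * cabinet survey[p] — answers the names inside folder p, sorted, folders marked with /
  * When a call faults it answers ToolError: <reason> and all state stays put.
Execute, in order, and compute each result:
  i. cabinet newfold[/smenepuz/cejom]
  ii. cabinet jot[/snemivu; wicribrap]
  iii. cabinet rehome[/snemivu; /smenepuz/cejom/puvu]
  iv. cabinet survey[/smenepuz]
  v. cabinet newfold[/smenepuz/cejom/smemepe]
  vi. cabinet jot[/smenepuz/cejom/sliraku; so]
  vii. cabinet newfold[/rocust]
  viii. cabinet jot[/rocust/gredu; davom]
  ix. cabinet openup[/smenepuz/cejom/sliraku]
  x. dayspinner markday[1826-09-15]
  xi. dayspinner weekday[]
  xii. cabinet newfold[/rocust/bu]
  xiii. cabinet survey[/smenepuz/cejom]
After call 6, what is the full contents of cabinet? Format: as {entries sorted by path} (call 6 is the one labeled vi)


Do: cabinet newfold[p: /smenepuz/cejom]
See: ok
Do: cabinet jot[p: /snemivu; c: wicribrap]
See: created
Do: cabinet rehome[s: /snemivu; d: /smenepuz/cejom/puvu]
See: ok
Do: cabinet survey[p: /smenepuz]
See: [cejom/]
Do: cabinet newfold[p: /smenepuz/cejom/smemepe]
See: ok
Do: cabinet jot[p: /smenepuz/cejom/sliraku; c: so]
See: created
Do: cabinet newfold[p: /rocust]
See: ok
Do: cabinet jot[p: /rocust/gredu; c: davom]
See: created
Do: cabinet openup[p: /smenepuz/cejom/sliraku]
See: so
Do: dayspinner markday[d: 1826-09-15]
See: 1826-09-15
Do: dayspinner weekday[]
See: Friday
Do: cabinet newfold[p: /rocust/bu]
See: ok
Do: cabinet survey[p: /smenepuz/cejom]
See: [puvu, sliraku, smemepe/]

Answer: {brineco=drepruk, pusto=lo, smenepuz/, smenepuz/cejom/, smenepuz/cejom/puvu=wicribrap, smenepuz/cejom/sliraku=so, smenepuz/cejom/smemepe/, woflotro=druge}


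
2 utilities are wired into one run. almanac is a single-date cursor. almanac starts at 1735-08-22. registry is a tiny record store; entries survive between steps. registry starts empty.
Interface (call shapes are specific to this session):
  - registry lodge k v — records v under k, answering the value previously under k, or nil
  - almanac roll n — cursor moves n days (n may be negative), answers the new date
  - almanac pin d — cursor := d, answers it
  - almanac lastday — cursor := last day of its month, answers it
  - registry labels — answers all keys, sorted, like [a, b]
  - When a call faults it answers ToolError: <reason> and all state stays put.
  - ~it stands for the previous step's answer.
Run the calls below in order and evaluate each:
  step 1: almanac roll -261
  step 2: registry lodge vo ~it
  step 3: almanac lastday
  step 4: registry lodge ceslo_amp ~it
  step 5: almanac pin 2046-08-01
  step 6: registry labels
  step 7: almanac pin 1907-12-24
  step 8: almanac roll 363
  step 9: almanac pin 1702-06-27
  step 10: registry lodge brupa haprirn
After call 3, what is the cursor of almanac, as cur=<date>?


Answer: cur=1734-12-31

Derivation:
→ almanac roll(n: -261)
← 1734-12-04
→ registry lodge(k: vo, v: ~it)
← nil
→ almanac lastday()
← 1734-12-31
→ registry lodge(k: ceslo_amp, v: ~it)
← nil
→ almanac pin(d: 2046-08-01)
← 2046-08-01
→ registry labels()
← [ceslo_amp, vo]
→ almanac pin(d: 1907-12-24)
← 1907-12-24
→ almanac roll(n: 363)
← 1908-12-21
→ almanac pin(d: 1702-06-27)
← 1702-06-27
→ registry lodge(k: brupa, v: haprirn)
← nil


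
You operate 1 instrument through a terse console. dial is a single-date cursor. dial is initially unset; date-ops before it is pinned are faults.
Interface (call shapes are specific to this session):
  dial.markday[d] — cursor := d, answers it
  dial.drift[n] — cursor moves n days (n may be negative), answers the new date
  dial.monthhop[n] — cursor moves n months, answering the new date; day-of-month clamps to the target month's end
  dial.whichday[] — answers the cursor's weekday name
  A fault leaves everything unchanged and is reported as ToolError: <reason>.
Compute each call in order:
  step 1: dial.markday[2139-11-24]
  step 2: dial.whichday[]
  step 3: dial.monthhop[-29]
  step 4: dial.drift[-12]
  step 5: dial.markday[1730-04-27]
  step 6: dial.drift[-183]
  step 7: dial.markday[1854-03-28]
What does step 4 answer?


·→ dial.markday(d='2139-11-24')
·← 2139-11-24
·→ dial.whichday()
·← Tuesday
·→ dial.monthhop(n='-29')
·← 2137-06-24
·→ dial.drift(n='-12')
·← 2137-06-12
·→ dial.markday(d='1730-04-27')
·← 1730-04-27
·→ dial.drift(n='-183')
·← 1729-10-26
·→ dial.markday(d='1854-03-28')
·← 1854-03-28

Answer: 2137-06-12


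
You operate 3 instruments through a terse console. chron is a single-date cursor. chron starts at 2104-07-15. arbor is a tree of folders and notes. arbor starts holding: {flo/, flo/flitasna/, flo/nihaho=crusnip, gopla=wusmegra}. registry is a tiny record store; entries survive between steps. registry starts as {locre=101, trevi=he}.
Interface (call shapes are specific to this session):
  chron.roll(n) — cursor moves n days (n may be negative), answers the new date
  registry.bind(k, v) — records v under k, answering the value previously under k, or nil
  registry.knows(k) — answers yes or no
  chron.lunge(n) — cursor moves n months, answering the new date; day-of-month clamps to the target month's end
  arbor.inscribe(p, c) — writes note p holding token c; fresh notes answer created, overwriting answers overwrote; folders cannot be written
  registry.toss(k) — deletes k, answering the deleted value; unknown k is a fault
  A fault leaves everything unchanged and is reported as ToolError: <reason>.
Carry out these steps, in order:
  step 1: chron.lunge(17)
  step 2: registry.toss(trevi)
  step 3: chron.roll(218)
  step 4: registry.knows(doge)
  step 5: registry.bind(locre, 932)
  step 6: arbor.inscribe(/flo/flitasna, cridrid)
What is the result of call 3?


Answer: 2106-07-21

Derivation:
% chron.lunge(n: 17) == 2105-12-15
% registry.toss(k: trevi) == he
% chron.roll(n: 218) == 2106-07-21
% registry.knows(k: doge) == no
% registry.bind(k: locre, v: 932) == 101
% arbor.inscribe(p: /flo/flitasna, c: cridrid) == ToolError: is a directory


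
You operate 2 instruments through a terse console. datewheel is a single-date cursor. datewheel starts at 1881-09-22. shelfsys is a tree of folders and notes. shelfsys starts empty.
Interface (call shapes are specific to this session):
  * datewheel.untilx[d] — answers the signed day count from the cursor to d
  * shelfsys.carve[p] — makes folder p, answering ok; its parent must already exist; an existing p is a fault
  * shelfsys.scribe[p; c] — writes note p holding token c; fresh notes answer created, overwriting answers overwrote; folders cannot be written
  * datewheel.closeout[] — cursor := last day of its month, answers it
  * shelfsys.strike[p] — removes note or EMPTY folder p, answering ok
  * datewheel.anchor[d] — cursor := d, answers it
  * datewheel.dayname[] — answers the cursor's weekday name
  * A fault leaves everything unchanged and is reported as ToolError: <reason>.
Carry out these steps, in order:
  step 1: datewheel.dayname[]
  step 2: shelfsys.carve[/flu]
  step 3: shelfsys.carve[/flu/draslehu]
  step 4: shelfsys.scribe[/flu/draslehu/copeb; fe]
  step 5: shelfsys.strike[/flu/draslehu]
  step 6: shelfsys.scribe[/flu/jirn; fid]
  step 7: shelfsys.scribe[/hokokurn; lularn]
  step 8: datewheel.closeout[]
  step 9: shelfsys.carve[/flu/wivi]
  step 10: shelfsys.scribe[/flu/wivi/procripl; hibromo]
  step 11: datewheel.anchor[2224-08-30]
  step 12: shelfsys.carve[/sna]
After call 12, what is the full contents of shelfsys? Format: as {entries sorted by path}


Answer: {flu/, flu/draslehu/, flu/draslehu/copeb=fe, flu/jirn=fid, flu/wivi/, flu/wivi/procripl=hibromo, hokokurn=lularn, sna/}

Derivation:
[in] dayname
= Thursday
[in] carve /flu
= ok
[in] carve /flu/draslehu
= ok
[in] scribe /flu/draslehu/copeb fe
= created
[in] strike /flu/draslehu
= ToolError: not empty
[in] scribe /flu/jirn fid
= created
[in] scribe /hokokurn lularn
= created
[in] closeout
= 1881-09-30
[in] carve /flu/wivi
= ok
[in] scribe /flu/wivi/procripl hibromo
= created
[in] anchor 2224-08-30
= 2224-08-30
[in] carve /sna
= ok


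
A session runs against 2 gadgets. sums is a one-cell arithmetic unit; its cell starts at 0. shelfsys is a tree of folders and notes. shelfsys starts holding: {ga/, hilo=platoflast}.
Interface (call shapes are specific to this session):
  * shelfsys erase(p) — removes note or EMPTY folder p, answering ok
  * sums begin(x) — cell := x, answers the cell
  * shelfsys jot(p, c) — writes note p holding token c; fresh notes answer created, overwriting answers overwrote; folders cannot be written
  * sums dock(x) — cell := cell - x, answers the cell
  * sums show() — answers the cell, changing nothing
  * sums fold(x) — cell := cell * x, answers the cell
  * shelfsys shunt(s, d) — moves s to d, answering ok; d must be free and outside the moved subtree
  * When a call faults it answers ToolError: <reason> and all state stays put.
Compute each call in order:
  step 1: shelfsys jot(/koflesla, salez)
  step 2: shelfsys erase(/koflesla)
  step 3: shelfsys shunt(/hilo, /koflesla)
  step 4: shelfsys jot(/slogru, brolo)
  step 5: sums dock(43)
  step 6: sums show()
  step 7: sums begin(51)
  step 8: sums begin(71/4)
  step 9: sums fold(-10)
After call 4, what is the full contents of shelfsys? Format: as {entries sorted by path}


% shelfsys jot /koflesla salez
= created
% shelfsys erase /koflesla
= ok
% shelfsys shunt /hilo /koflesla
= ok
% shelfsys jot /slogru brolo
= created
% sums dock 43
= -43
% sums show
= -43
% sums begin 51
= 51
% sums begin 71/4
= 71/4
% sums fold -10
= -355/2

Answer: {ga/, koflesla=platoflast, slogru=brolo}


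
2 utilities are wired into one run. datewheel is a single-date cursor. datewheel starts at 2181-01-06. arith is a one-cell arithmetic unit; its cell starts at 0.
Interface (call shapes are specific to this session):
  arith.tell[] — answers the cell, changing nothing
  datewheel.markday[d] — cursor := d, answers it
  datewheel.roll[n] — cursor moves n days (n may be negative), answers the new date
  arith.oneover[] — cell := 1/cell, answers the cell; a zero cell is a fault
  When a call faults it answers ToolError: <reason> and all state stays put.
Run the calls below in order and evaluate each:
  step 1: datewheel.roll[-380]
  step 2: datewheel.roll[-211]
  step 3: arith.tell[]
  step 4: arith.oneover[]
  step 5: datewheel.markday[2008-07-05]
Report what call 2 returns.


~$ roll n→-380
= 2179-12-23
~$ roll n→-211
= 2179-05-26
~$ tell
= 0
~$ oneover
= ToolError: reciprocal of zero
~$ markday d→2008-07-05
= 2008-07-05

Answer: 2179-05-26


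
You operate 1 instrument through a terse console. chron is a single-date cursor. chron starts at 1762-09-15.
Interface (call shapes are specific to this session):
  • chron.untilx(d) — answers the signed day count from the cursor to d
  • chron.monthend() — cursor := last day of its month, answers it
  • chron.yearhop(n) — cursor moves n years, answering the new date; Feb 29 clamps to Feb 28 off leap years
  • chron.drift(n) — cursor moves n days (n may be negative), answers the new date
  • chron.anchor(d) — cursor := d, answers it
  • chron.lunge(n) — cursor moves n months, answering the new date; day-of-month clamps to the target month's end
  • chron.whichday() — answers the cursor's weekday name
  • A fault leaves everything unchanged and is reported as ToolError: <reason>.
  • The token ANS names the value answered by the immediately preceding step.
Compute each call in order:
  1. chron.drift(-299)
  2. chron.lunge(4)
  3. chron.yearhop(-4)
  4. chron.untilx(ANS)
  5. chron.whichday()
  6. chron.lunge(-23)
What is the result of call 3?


Calling chron.drift using -299, giving 1761-11-20.
I run chron.lunge using 4, and see 1762-03-20.
I call chron.yearhop using -4, and see 1758-03-20.
Next I call chron.untilx using ANS, — result: 0.
I use chron.whichday(), — result: Monday.
I call chron.lunge using -23, and get 1756-04-20.

Answer: 1758-03-20


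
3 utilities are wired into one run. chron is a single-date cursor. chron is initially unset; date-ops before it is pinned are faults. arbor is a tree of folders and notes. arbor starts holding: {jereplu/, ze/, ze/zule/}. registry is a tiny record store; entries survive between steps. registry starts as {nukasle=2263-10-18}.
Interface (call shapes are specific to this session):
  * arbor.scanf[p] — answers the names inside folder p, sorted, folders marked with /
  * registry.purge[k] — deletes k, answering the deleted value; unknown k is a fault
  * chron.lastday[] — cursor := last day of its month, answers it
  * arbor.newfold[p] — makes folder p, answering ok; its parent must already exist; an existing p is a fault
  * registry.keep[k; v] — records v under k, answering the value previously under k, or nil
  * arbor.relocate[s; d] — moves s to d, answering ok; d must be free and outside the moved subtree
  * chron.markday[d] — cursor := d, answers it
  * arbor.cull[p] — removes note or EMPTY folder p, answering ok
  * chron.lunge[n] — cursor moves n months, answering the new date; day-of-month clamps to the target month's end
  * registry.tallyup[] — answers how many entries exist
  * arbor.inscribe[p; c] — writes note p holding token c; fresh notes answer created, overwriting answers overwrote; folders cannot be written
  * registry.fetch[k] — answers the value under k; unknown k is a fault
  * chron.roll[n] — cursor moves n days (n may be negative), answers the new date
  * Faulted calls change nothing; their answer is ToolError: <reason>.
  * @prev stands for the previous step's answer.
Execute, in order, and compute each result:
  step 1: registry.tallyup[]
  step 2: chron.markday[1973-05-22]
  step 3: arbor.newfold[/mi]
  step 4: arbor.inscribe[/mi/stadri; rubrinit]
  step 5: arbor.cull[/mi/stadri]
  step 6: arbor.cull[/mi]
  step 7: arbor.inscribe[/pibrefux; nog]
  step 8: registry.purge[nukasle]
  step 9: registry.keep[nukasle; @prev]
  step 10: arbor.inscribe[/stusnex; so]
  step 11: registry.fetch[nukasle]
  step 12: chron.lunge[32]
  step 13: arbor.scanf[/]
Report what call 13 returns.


Answer: [jereplu/, pibrefux, stusnex, ze/]

Derivation:
Step: tallyup[]
Result: 1
Step: markday[d=1973-05-22]
Result: 1973-05-22
Step: newfold[p=/mi]
Result: ok
Step: inscribe[p=/mi/stadri; c=rubrinit]
Result: created
Step: cull[p=/mi/stadri]
Result: ok
Step: cull[p=/mi]
Result: ok
Step: inscribe[p=/pibrefux; c=nog]
Result: created
Step: purge[k=nukasle]
Result: 2263-10-18
Step: keep[k=nukasle; v=@prev]
Result: nil
Step: inscribe[p=/stusnex; c=so]
Result: created
Step: fetch[k=nukasle]
Result: 2263-10-18
Step: lunge[n=32]
Result: 1976-01-22
Step: scanf[p=/]
Result: [jereplu/, pibrefux, stusnex, ze/]


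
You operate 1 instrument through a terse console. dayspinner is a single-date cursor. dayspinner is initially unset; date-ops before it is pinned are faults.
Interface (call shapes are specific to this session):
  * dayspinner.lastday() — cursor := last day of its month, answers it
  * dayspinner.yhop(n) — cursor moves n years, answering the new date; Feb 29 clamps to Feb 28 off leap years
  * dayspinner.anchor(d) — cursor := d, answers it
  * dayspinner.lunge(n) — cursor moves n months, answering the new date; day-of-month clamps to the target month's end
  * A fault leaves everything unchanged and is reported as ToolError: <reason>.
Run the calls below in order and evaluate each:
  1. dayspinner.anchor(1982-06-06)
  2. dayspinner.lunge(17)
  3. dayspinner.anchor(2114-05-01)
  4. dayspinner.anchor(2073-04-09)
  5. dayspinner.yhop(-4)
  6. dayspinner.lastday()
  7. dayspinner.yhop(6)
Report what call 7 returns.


Answer: 2075-04-30

Derivation:
! anchor(d='1982-06-06') -> 1982-06-06
! lunge(n='17') -> 1983-11-06
! anchor(d='2114-05-01') -> 2114-05-01
! anchor(d='2073-04-09') -> 2073-04-09
! yhop(n='-4') -> 2069-04-09
! lastday() -> 2069-04-30
! yhop(n='6') -> 2075-04-30


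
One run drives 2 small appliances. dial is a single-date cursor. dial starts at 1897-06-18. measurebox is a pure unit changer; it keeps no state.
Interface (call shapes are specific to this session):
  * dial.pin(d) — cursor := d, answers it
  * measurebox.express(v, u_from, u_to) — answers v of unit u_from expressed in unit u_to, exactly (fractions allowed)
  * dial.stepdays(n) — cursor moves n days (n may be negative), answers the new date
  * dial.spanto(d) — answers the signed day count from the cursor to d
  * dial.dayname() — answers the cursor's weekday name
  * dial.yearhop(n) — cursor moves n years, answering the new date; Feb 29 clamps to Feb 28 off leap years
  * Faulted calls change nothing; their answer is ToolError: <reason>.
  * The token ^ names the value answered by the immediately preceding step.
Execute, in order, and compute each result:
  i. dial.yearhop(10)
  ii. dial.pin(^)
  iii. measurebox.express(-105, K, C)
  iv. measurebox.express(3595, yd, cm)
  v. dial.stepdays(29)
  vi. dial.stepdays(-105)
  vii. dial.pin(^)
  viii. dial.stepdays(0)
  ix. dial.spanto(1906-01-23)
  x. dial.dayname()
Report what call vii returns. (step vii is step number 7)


Answer: 1907-04-03

Derivation:
% yearhop(n=10) : 1907-06-18
% pin(d=^) : 1907-06-18
% express(v=-105, u_from=K, u_to=C) : -7563/20
% express(v=3595, u_from=yd, u_to=cm) : 1643634/5
% stepdays(n=29) : 1907-07-17
% stepdays(n=-105) : 1907-04-03
% pin(d=^) : 1907-04-03
% stepdays(n=0) : 1907-04-03
% spanto(d=1906-01-23) : -435
% dayname() : Wednesday


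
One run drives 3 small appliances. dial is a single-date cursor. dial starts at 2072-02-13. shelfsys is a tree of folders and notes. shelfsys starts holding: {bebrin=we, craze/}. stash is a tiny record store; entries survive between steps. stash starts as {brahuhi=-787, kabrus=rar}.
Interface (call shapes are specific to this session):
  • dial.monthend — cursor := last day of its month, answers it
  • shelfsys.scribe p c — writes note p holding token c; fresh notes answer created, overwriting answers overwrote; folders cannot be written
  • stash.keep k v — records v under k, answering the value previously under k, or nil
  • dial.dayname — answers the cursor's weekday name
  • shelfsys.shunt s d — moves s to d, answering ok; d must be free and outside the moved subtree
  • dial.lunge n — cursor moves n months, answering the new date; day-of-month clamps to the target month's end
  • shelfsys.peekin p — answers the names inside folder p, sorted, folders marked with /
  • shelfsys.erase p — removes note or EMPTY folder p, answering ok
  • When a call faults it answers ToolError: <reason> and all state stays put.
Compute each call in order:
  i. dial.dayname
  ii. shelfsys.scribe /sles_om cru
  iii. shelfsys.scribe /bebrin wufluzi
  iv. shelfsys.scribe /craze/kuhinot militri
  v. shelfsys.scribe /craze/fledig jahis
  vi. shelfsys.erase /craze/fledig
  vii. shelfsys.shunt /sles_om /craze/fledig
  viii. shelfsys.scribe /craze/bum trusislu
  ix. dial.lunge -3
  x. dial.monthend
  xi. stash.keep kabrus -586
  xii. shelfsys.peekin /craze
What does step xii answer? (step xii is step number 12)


% dayname
= Saturday
% scribe p='/sles_om' c='cru'
= created
% scribe p='/bebrin' c='wufluzi'
= overwrote
% scribe p='/craze/kuhinot' c='militri'
= created
% scribe p='/craze/fledig' c='jahis'
= created
% erase p='/craze/fledig'
= ok
% shunt s='/sles_om' d='/craze/fledig'
= ok
% scribe p='/craze/bum' c='trusislu'
= created
% lunge n='-3'
= 2071-11-13
% monthend
= 2071-11-30
% keep k='kabrus' v='-586'
= rar
% peekin p='/craze'
= [bum, fledig, kuhinot]

Answer: [bum, fledig, kuhinot]


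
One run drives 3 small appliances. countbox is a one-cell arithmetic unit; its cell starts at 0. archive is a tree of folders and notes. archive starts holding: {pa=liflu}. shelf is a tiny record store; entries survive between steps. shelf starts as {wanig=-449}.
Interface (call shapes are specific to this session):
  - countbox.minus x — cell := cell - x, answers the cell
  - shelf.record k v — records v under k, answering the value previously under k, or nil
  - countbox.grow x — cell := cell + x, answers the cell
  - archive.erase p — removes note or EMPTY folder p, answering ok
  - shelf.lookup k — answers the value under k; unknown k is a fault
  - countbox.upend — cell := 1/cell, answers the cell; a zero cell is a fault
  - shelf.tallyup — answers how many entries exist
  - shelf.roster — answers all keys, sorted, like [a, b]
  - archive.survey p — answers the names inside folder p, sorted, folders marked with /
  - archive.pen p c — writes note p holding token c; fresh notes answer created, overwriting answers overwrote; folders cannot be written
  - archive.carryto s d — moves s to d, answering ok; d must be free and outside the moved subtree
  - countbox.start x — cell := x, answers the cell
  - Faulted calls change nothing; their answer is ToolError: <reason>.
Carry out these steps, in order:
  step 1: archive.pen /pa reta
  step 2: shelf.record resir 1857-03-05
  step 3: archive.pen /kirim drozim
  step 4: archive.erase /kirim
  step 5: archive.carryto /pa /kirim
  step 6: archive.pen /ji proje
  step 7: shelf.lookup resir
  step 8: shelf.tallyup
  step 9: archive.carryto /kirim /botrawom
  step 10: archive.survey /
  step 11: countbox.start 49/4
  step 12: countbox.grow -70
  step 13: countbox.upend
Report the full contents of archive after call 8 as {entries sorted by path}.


-- 1. archive.pen(/pa, reta) ~> overwrote
-- 2. shelf.record(resir, 1857-03-05) ~> nil
-- 3. archive.pen(/kirim, drozim) ~> created
-- 4. archive.erase(/kirim) ~> ok
-- 5. archive.carryto(/pa, /kirim) ~> ok
-- 6. archive.pen(/ji, proje) ~> created
-- 7. shelf.lookup(resir) ~> 1857-03-05
-- 8. shelf.tallyup() ~> 2
-- 9. archive.carryto(/kirim, /botrawom) ~> ok
-- 10. archive.survey(/) ~> [botrawom, ji]
-- 11. countbox.start(49/4) ~> 49/4
-- 12. countbox.grow(-70) ~> -231/4
-- 13. countbox.upend() ~> -4/231

Answer: {ji=proje, kirim=reta}


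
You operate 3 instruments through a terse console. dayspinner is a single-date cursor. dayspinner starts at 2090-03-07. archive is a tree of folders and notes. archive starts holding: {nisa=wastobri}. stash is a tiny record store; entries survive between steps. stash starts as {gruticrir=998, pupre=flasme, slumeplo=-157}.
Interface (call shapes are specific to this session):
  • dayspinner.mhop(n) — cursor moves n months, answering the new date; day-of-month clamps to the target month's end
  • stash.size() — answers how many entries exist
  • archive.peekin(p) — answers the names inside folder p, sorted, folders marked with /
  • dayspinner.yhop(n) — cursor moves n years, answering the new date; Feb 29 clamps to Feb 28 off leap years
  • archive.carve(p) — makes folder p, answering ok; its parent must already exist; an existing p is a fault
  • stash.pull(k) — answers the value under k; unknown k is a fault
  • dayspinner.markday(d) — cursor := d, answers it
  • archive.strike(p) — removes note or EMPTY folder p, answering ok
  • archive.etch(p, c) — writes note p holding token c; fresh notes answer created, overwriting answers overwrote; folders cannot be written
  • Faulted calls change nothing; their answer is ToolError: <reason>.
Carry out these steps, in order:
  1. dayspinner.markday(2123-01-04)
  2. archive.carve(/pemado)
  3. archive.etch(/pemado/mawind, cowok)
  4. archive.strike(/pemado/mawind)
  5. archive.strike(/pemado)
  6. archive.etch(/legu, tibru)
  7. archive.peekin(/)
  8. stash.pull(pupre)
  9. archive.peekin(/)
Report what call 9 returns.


-- 1. markday(d=2123-01-04) => 2123-01-04
-- 2. carve(p=/pemado) => ok
-- 3. etch(p=/pemado/mawind, c=cowok) => created
-- 4. strike(p=/pemado/mawind) => ok
-- 5. strike(p=/pemado) => ok
-- 6. etch(p=/legu, c=tibru) => created
-- 7. peekin(p=/) => [legu, nisa]
-- 8. pull(k=pupre) => flasme
-- 9. peekin(p=/) => [legu, nisa]

Answer: [legu, nisa]


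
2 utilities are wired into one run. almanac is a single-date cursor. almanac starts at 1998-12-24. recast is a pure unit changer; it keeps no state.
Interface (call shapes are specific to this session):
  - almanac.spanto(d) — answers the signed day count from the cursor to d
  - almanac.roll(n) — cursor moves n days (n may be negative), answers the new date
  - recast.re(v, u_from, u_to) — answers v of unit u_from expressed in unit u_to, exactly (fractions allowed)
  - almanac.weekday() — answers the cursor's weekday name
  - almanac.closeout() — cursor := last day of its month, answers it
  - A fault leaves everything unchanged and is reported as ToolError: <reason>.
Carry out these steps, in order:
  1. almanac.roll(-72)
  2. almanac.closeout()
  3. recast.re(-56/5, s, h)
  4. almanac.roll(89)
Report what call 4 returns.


Answer: 1999-01-28

Derivation:
I run roll using n='-72', and observe 1998-10-13.
Calling closeout(), giving 1998-10-31.
I try re using v='-56/5', u_from='s', u_to='h', yielding -7/2250.
Invoking roll using n='89', and observe 1999-01-28.


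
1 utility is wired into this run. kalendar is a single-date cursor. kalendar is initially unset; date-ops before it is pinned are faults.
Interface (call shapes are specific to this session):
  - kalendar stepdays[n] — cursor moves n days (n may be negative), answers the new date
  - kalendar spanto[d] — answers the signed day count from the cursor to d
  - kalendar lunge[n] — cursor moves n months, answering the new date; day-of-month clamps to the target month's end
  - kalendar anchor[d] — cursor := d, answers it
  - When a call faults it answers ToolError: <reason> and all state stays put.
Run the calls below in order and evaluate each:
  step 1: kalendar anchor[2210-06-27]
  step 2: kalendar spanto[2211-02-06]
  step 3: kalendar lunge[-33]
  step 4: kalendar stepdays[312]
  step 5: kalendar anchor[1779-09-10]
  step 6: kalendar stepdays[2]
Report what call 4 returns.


→ kalendar anchor(d→2210-06-27)
← 2210-06-27
→ kalendar spanto(d→2211-02-06)
← 224
→ kalendar lunge(n→-33)
← 2207-09-27
→ kalendar stepdays(n→312)
← 2208-08-04
→ kalendar anchor(d→1779-09-10)
← 1779-09-10
→ kalendar stepdays(n→2)
← 1779-09-12

Answer: 2208-08-04


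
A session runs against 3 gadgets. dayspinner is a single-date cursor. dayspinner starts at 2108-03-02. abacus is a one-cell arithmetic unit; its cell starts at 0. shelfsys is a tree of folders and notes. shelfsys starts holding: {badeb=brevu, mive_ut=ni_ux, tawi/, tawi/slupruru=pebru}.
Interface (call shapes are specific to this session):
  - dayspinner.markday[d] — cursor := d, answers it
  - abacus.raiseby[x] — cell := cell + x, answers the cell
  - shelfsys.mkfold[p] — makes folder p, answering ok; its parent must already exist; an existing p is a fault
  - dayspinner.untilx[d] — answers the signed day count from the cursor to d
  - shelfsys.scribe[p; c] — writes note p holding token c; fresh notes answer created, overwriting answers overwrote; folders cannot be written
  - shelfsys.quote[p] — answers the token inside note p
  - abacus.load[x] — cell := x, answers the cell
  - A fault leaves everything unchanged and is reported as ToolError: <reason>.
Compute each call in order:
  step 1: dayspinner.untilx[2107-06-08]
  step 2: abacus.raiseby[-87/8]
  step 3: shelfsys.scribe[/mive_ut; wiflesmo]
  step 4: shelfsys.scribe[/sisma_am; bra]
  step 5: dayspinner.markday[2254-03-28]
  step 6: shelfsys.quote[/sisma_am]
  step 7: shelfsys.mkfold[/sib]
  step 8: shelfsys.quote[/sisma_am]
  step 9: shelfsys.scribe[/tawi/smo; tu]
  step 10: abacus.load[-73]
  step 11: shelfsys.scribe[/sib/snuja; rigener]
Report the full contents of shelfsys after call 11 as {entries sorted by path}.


Answer: {badeb=brevu, mive_ut=wiflesmo, sib/, sib/snuja=rigener, sisma_am=bra, tawi/, tawi/slupruru=pebru, tawi/smo=tu}

Derivation:
>> untilx(d: 2107-06-08)
<< -268
>> raiseby(x: -87/8)
<< -87/8
>> scribe(p: /mive_ut, c: wiflesmo)
<< overwrote
>> scribe(p: /sisma_am, c: bra)
<< created
>> markday(d: 2254-03-28)
<< 2254-03-28
>> quote(p: /sisma_am)
<< bra
>> mkfold(p: /sib)
<< ok
>> quote(p: /sisma_am)
<< bra
>> scribe(p: /tawi/smo, c: tu)
<< created
>> load(x: -73)
<< -73
>> scribe(p: /sib/snuja, c: rigener)
<< created


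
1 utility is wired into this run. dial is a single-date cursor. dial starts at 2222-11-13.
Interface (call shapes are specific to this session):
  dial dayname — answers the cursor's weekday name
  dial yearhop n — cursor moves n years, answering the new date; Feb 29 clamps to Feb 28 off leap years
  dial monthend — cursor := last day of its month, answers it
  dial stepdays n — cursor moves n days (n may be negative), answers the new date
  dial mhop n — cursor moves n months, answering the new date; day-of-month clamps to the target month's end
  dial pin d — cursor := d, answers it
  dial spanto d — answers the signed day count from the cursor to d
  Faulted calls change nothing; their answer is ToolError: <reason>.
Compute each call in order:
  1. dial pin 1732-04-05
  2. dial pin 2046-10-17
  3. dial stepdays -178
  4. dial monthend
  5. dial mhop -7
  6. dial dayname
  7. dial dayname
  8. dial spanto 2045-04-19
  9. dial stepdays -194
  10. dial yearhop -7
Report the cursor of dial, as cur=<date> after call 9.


~$ dial pin 1732-04-05
= 1732-04-05
~$ dial pin 2046-10-17
= 2046-10-17
~$ dial stepdays -178
= 2046-04-22
~$ dial monthend
= 2046-04-30
~$ dial mhop -7
= 2045-09-30
~$ dial dayname
= Saturday
~$ dial dayname
= Saturday
~$ dial spanto 2045-04-19
= -164
~$ dial stepdays -194
= 2045-03-20
~$ dial yearhop -7
= 2038-03-20

Answer: cur=2045-03-20


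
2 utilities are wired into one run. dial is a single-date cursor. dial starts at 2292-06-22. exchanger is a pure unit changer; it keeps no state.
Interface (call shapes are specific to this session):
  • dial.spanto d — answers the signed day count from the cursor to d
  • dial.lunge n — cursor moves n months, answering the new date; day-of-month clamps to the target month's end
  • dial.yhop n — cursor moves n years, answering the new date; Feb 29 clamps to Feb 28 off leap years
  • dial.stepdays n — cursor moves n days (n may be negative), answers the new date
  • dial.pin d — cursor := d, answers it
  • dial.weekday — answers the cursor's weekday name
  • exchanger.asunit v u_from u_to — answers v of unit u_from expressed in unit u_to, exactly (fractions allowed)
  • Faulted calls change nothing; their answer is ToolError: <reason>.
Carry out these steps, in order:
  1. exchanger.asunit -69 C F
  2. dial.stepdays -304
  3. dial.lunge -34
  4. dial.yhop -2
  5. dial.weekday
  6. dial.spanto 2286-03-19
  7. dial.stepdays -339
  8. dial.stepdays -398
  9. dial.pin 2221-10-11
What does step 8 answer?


Answer: 2284-10-16

Derivation:
>> exchanger.asunit(v: -69, u_from: C, u_to: F)
<< -461/5
>> dial.stepdays(n: -304)
<< 2291-08-23
>> dial.lunge(n: -34)
<< 2288-10-23
>> dial.yhop(n: -2)
<< 2286-10-23
>> dial.weekday()
<< Saturday
>> dial.spanto(d: 2286-03-19)
<< -218
>> dial.stepdays(n: -339)
<< 2285-11-18
>> dial.stepdays(n: -398)
<< 2284-10-16
>> dial.pin(d: 2221-10-11)
<< 2221-10-11
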